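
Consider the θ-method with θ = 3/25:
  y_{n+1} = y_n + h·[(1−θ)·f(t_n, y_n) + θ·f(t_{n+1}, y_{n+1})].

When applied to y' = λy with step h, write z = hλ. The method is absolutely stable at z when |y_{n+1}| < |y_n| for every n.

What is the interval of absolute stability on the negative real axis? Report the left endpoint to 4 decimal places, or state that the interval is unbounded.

z∈(-2.6316,0).

Test eqn y'=λy, z=hλ:
  y_{n+1} = y_n + z·[22/25·y_n + 3/25·y_{n+1}] ⇒ (1 − 3/25z)y_{n+1} = (1 + 22/25z)y_n
  R(z) = (1 + 22/25z)/(1 − 3/25z).

Find x<0 with |R(x)|<1.
x=-0.88: |R|=0.2041
R=−1: 1+22/25x = −1+3/25x ⇒ -19/25x=2 ⇒ x=2/(-19/25)=-2.6316
Confirm numerically:
  x=-1.744: |R|=0.44218 <1
  x=-1.615: |R|=0.35282 <1
  x=-1.457: |R|=0.24017 <1
  x=-3.195: |R|=1.30953 >1
  x=-3.136: |R|=1.27854 >1
  x=-2.681: |R|=1.02842 >1
Interval (-2.6316, 0).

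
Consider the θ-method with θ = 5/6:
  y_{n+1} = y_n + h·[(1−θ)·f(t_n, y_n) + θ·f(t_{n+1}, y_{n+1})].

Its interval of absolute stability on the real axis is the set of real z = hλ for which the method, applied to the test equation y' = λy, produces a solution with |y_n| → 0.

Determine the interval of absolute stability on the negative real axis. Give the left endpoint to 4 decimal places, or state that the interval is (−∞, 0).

Test eqn y'=λy, z=hλ:
  y_{n+1} = y_n + z·[1/6·y_n + 5/6·y_{n+1}] ⇒ (1 − 5/6z)y_{n+1} = (1 + 1/6z)y_n
  R(z) = (1 + 1/6z)/(1 − 5/6z).

Boundary: |R(x)|=1, x<0.
x=-0.85: |R|=0.5024
x=-2: |R|=0.2500
x=-10: |R|=0.0714
x=-100: |R|=0.1858
θ=5/6≥1/2 ⇒ |1+1/6x|<|1−5/6x| ∀x<0 ⇒ stable on all of ℝ⁻.

interval (−∞, 0).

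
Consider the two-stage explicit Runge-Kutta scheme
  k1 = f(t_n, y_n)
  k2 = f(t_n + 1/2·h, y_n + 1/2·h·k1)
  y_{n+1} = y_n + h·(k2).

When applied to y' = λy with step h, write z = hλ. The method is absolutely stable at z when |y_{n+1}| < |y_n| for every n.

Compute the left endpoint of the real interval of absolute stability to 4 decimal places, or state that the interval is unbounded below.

Set f=λy, z=hλ:
  k1=λy_n ⇒ h·k1=z·y_n;  k2=λ(1+1/2z)y_n ⇒ h·k2=z(1+1/2z)y_n
  y_{n+1}/y_n = 1 + z(1+1/2z) = 1 + z + 1/2z²
  R(z) = 1 + z + 1/2z².

Solve |R(x)|<1 on ℝ⁻.
x=-0.86: |R|=0.5098
R=1: x+1/2x²=0 ⇒ x=−2=-2.0000; min R=1−1/(4·1/2)=0.5000>−1
Confirm numerically:
  x=-1.413: |R|=0.58528 <1
  x=-1.151: |R|=0.51140 <1
  x=-1.147: |R|=0.51080 <1
  x=-1.053: |R|=0.50140 <1
  x=-2.403: |R|=1.48420 >1
  x=-2.372: |R|=1.44119 >1
  x=-2.164: |R|=1.17745 >1
So |R|<1 on (-2.0000, 0).

left endpoint -2.0000.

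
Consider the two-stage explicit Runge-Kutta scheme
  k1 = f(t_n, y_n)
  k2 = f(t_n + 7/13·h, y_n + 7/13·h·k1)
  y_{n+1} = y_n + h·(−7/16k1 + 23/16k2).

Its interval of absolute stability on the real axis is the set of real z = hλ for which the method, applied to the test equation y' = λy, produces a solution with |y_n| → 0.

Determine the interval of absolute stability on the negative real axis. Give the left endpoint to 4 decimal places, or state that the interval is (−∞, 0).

Test eqn y'=λy, z=hλ:
  k1=λy_n ⇒ h·k1=z·y_n;  k2=λ(1+7/13z)y_n ⇒ h·k2=z(1+7/13z)y_n
  y_{n+1}/y_n = 1 − 7/16z + 23/16z(1+7/13z) = 1 + z + 161/208z²
  ⇒ R(z) = 1 + z + 161/208z².

Find x<0 with |R(x)|<1.
x=-1.55: |R|=1.3096
R=1: x+161/208x²=0 ⇒ x=−208/161=-1.2919; min R=1−1/(4·161/208)=0.6770>−1
Confirm numerically:
  x=-0.961: |R|=0.75384 <1
  x=-0.835: |R|=0.70468 <1
  x=-0.710: |R|=0.68019 <1
  x=-1.711: |R|=1.55501 >1
  x=-1.574: |R|=1.34366 >1
Stable set (-1.2919, 0).

z∈(-1.2919,0).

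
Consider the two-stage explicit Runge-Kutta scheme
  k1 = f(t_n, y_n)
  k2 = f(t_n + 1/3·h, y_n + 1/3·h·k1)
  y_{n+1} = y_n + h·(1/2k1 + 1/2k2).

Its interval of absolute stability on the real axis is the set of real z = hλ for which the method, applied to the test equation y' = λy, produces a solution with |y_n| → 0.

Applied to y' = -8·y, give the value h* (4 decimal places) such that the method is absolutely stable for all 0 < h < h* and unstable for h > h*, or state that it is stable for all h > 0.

(-6.0000,0); λ=-8 ⇒ h* = (6)/8 = 0.7500.

Set f=λy, z=hλ:
  k1=λy_n ⇒ h·k1=z·y_n;  k2=λ(1+1/3z)y_n ⇒ h·k2=z(1+1/3z)y_n
  y_{n+1}/y_n = 1 + 1/2z + 1/2z(1+1/3z) = 1 + z + 1/6z²
  ⇒ R(z) = 1 + z + 1/6z².

Boundary: |R(x)|=1, x<0.
x=-1.09: |R|=0.1080
R=1: x+1/6x²=0 ⇒ x=−6=-6.0000; min R=1−1/(4·1/6)=-0.5000>−1
Confirm numerically:
  x=-5.490: |R|=0.53335 <1
  x=-5.304: |R|=0.38474 <1
  x=-4.037: |R|=0.32077 <1
  x=-2.960: |R|=0.49973 <1
  x=-6.283: |R|=1.29635 >1
  x=-6.270: |R|=1.28215 >1
  x=-6.154: |R|=1.15795 >1
So |R|<1 on (-6.0000, 0).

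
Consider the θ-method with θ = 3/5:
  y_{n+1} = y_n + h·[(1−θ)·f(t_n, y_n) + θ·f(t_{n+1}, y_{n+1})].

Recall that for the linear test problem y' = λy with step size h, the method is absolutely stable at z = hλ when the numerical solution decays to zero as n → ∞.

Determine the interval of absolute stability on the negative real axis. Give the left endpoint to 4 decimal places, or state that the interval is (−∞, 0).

unbounded; (−∞, 0).

With y'=λy (z=hλ):
  y_{n+1} = y_n + z·[2/5·y_n + 3/5·y_{n+1}] ⇒ (1 − 3/5z)y_{n+1} = (1 + 2/5z)y_n
  R(z) = (1 + 2/5z)/(1 − 3/5z).

Find x<0 with |R(x)|<1.
x=-1.19: |R|=0.3057
x=-2: |R|=0.0909
x=-10: |R|=0.4286
x=-100: |R|=0.6393
θ=3/5≥1/2 ⇒ |1+2/5x|<|1−3/5x| ∀x<0 ⇒ interval (−∞,0).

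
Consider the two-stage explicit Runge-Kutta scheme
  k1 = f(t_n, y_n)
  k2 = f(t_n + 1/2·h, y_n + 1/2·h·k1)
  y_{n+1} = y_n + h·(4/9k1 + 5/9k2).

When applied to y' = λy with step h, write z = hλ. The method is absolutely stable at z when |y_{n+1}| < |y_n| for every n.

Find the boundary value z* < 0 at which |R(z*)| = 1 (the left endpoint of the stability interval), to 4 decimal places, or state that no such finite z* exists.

Test eqn y'=λy, z=hλ:
  k1=λy_n ⇒ h·k1=z·y_n;  k2=λ(1+1/2z)y_n ⇒ h·k2=z(1+1/2z)y_n
  y_{n+1}/y_n = 1 + 4/9z + 5/9z(1+1/2z) = 1 + z + 5/18z²
  ⇒ R(z) = 1 + z + 5/18z².

Find x<0 with |R(x)|<1.
x=-1.01: |R|=0.2734
R=1: x+5/18x²=0 ⇒ x=−18/5=-3.6000; min R=1−1/(4·5/18)=0.1000>−1
Confirm numerically:
  x=-3.467: |R|=0.87191 <1
  x=-3.440: |R|=0.84711 <1
  x=-3.240: |R|=0.67600 <1
  x=-4.135: |R|=1.61451 >1
  x=-3.661: |R|=1.06203 >1
Interval (-3.6000, 0).

left endpoint -3.6000.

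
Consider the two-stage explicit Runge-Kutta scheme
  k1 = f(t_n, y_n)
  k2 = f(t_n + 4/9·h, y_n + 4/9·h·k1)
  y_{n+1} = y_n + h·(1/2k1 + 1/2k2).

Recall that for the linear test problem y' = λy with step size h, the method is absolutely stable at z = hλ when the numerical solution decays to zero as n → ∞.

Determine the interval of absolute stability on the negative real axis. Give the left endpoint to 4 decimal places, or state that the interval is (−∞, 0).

With y'=λy (z=hλ):
  k1=λy_n ⇒ h·k1=z·y_n;  k2=λ(1+4/9z)y_n ⇒ h·k2=z(1+4/9z)y_n
  y_{n+1}/y_n = 1 + 1/2z + 1/2z(1+4/9z) = 1 + z + 2/9z²
  R(z) = 1 + z + 2/9z².

Need |R(x)|<1, x<0.
x=-0.75: |R|=0.3750
R=1: x+2/9x²=0 ⇒ x=−9/2=-4.5000; min R=1−1/(4·2/9)=-0.1250>−1
Confirm numerically:
  x=-3.754: |R|=0.37767 <1
  x=-2.942: |R|=0.01859 <1
  x=-2.608: |R|=0.09652 <1
  x=-4.879: |R|=1.41092 >1
  x=-4.853: |R|=1.38069 >1
  x=-4.583: |R|=1.08453 >1
Stable set (-4.5000, 0).

z∈(-4.5000,0).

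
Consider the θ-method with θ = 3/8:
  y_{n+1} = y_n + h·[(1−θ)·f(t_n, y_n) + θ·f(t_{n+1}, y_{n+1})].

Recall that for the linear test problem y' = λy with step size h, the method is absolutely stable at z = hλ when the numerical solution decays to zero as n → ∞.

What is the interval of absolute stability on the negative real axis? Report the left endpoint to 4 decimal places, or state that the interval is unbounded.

Set f=λy, z=hλ:
  y_{n+1} = y_n + z·[5/8·y_n + 3/8·y_{n+1}] ⇒ (1 − 3/8z)y_{n+1} = (1 + 5/8z)y_n
  so R(z) = (1 + 5/8z)/(1 − 3/8z).

Solve |R(x)|<1 on ℝ⁻.
x=-0.33: |R|=0.7063
R=−1: 1+5/8x = −1+3/8x ⇒ -1/4x=2 ⇒ x=2/(-1/4)=-8.0000
Confirm numerically:
  x=-6.671: |R|=0.90512 <1
  x=-5.494: |R|=0.79528 <1
  x=-4.815: |R|=0.71620 <1
  x=-4.677: |R|=0.69833 <1
  x=-8.259: |R|=1.01580 >1
  x=-8.235: |R|=1.01437 >1
  x=-8.120: |R|=1.00742 >1
Interval (-8.0000, 0).

z∈(-8.0000,0).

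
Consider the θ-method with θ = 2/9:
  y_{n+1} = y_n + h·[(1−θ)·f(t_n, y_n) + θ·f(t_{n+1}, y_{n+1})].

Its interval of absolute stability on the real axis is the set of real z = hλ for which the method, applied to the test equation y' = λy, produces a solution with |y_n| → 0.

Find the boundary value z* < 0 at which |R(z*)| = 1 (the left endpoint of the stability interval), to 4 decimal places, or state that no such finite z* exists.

Test eqn y'=λy, z=hλ:
  y_{n+1} = y_n + z·[7/9·y_n + 2/9·y_{n+1}] ⇒ (1 − 2/9z)y_{n+1} = (1 + 7/9z)y_n
  so R(z) = (1 + 7/9z)/(1 − 2/9z).

Boundary: |R(x)|=1, x<0.
x=-1.38: |R|=0.0561
R=−1: 1+7/9x = −1+2/9x ⇒ -5/9x=2 ⇒ x=2/(-5/9)=-3.6000
Confirm numerically:
  x=-2.457: |R|=0.58926 <1
  x=-2.429: |R|=0.57750 <1
  x=-1.939: |R|=0.35510 <1
  x=-1.601: |R|=0.18087 <1
  x=-3.776: |R|=1.05317 >1
  x=-3.739: |R|=1.04218 >1
So |R|<1 on (-3.6000, 0).

left endpoint -3.6000.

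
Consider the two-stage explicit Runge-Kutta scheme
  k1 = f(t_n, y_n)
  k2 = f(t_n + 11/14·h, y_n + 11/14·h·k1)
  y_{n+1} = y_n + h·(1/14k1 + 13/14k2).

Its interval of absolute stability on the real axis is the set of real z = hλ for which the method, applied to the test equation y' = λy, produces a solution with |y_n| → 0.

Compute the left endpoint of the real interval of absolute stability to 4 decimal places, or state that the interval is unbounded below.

Set f=λy, z=hλ:
  k1=λy_n ⇒ h·k1=z·y_n;  k2=λ(1+11/14z)y_n ⇒ h·k2=z(1+11/14z)y_n
  y_{n+1}/y_n = 1 + 1/14z + 13/14z(1+11/14z) = 1 + z + 143/196z²
  Hence R(z) = 1 + z + 143/196z².

Solve |R(x)|<1 on ℝ⁻.
x=-1.76: |R|=1.5000
R=1: x+143/196x²=0 ⇒ x=−196/143=-1.3706; min R=1−1/(4·143/196)=0.6573>−1
Confirm numerically:
  x=-1.306: |R|=0.93842 <1
  x=-1.172: |R|=0.83016 <1
  x=-1.105: |R|=0.78585 <1
  x=-1.673: |R|=1.36908 >1
  x=-1.659: |R|=1.34904 >1
  x=-1.474: |R|=1.11117 >1
So |R|<1 on (-1.3706, 0).

left endpoint -1.3706.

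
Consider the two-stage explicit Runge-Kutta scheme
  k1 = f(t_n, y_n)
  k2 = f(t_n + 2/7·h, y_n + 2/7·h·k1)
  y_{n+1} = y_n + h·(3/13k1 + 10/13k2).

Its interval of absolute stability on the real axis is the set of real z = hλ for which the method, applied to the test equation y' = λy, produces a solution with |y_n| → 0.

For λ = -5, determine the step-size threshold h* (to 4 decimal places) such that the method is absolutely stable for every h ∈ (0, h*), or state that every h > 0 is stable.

On y'=λy, z=hλ:
  k1=λy_n ⇒ h·k1=z·y_n;  k2=λ(1+2/7z)y_n ⇒ h·k2=z(1+2/7z)y_n
  y_{n+1}/y_n = 1 + 3/13z + 10/13z(1+2/7z) = 1 + z + 20/91z²
  ⇒ R(z) = 1 + z + 20/91z².

Solve |R(x)|<1 on ℝ⁻.
x=-0.8: |R|=0.3407
R=1: x+20/91x²=0 ⇒ x=−91/20=-4.5500; min R=1−1/(4·20/91)=-0.1375>−1
Confirm numerically:
  x=-3.698: |R|=0.30754 <1
  x=-3.580: |R|=0.23679 <1
  x=-2.766: |R|=0.08452 <1
  x=-2.447: |R|=0.13100 <1
  x=-4.932: |R|=1.41407 >1
  x=-4.844: |R|=1.31300 >1
So |R|<1 on (-4.5500, 0).

(-4.5500,0); λ=-5 ⇒ h* = (91/20)/5 = 0.9100.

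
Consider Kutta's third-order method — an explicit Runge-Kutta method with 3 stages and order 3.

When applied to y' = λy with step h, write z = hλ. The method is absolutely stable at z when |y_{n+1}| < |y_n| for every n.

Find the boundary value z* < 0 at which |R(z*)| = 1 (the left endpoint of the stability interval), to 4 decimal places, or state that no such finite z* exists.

On y'=λy, z=hλ:
  order 3, 3-stage ⇒ R(z)=1+z+z^2/2+z^3/6
  (e.g. R(-0.98)=0.34333, |R|=0.34333)

Solve |R(x)|<1 on ℝ⁻.
x=-0.98: |R|=0.3433
|R(-1.7)|=0.0738 |R(-1.18)|=0.2424 |R(-0.74)|=0.4663
Bisect:
  x_lo=-3.2495 |R|=2.6885  x_hi=-0.1399 |R|=0.8695
  mid=-1.69467 |R|=0.06988 →hi
  mid=-2.47208 |R|=0.93438 →hi
  mid=-2.86078 |R|=1.67089 →lo
  mid=-2.66643 |R|=1.27116 →lo
  mid=-2.56926 |R|=1.09536 →lo
  mid=-2.52067 |R|=1.01307 →lo
  mid=-2.49637 |R|=0.97328 →hi
  ...
  [-2.51289,-2.51270] ⇒ x*=-2.5127
So |R|<1 on (-2.5127, 0).

left endpoint -2.5127.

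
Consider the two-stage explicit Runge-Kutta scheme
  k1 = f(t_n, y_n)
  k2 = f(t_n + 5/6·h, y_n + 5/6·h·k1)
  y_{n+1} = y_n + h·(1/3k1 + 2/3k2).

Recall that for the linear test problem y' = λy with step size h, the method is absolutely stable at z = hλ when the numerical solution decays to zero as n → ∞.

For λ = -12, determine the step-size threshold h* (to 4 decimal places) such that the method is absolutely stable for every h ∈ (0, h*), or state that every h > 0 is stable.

(-1.8000,0); λ=-12 ⇒ h* = (9/5)/12 = 0.1500.

On y'=λy, z=hλ:
  k1=λy_n ⇒ h·k1=z·y_n;  k2=λ(1+5/6z)y_n ⇒ h·k2=z(1+5/6z)y_n
  y_{n+1}/y_n = 1 + 1/3z + 2/3z(1+5/6z) = 1 + z + 5/9z²
  so R(z) = 1 + z + 5/9z².

Boundary: |R(x)|=1, x<0.
x=-0.46: |R|=0.6576
R=1: x+5/9x²=0 ⇒ x=−9/5=-1.8000; min R=1−1/(4·5/9)=0.5500>−1
Confirm numerically:
  x=-1.601: |R|=0.82300 <1
  x=-0.974: |R|=0.55304 <1
  x=-0.844: |R|=0.55174 <1
  x=-2.078: |R|=1.32094 >1
  x=-2.012: |R|=1.23697 >1
So |R|<1 on (-1.8000, 0).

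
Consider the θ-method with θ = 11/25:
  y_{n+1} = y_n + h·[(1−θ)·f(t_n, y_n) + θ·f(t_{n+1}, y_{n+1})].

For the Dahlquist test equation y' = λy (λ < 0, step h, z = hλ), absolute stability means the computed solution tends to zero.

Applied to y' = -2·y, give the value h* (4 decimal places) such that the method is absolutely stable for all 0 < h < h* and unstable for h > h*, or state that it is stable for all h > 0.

With y'=λy (z=hλ):
  y_{n+1} = y_n + z·[14/25·y_n + 11/25·y_{n+1}] ⇒ (1 − 11/25z)y_{n+1} = (1 + 14/25z)y_n
  so R(z) = (1 + 14/25z)/(1 − 11/25z).

Find x<0 with |R(x)|<1.
x=-0.91: |R|=0.3502
R=−1: 1+14/25x = −1+11/25x ⇒ -3/25x=2 ⇒ x=2/(-3/25)=-16.6667
Confirm numerically:
  x=-16.261: |R|=0.99403 <1
  x=-12.361: |R|=0.91976 <1
  x=-12.333: |R|=0.91908 <1
  x=-6.960: |R|=0.71327 <1
  x=-17.055: |R|=1.00548 >1
  x=-16.970: |R|=1.00430 >1
  x=-16.748: |R|=1.00117 >1
Interval (-16.6667, 0).

(-16.6667,0); λ=-2 ⇒ h* = (50/3)/2 = 8.3333.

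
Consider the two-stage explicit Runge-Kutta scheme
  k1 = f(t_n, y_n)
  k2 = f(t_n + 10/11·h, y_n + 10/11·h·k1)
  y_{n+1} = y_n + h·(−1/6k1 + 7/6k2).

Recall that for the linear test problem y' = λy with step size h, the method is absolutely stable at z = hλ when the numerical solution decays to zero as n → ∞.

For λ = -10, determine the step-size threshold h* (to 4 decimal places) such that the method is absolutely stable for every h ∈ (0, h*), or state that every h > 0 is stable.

(-0.9429,0); λ=-10 ⇒ h* = (33/35)/10 = 0.0943.

Test eqn y'=λy, z=hλ:
  k1=λy_n ⇒ h·k1=z·y_n;  k2=λ(1+10/11z)y_n ⇒ h·k2=z(1+10/11z)y_n
  y_{n+1}/y_n = 1 − 1/6z + 7/6z(1+10/11z) = 1 + z + 35/33z²
  so R(z) = 1 + z + 35/33z².

Boundary: |R(x)|=1, x<0.
x=-1.27: |R|=1.4407
R=1: x+35/33x²=0 ⇒ x=−33/35=-0.9429; min R=1−1/(4·35/33)=0.7643>−1
Confirm numerically:
  x=-0.767: |R|=0.85694 <1
  x=-0.737: |R|=0.83909 <1
  x=-0.502: |R|=0.76528 <1
  x=-0.450: |R|=0.76477 <1
  x=-1.528: |R|=1.94829 >1
  x=-1.396: |R|=1.67093 >1
  x=-0.997: |R|=1.05725 >1
Stable set (-0.9429, 0).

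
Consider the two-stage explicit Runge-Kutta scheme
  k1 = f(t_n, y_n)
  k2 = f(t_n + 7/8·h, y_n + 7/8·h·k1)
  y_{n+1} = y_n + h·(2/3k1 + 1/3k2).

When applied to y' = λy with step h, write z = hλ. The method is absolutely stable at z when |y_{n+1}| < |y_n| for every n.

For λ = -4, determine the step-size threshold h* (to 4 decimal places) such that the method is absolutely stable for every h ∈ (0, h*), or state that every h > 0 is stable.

(-3.4286,0); λ=-4 ⇒ h* = (24/7)/4 = 0.8571.

With y'=λy (z=hλ):
  k1=λy_n ⇒ h·k1=z·y_n;  k2=λ(1+7/8z)y_n ⇒ h·k2=z(1+7/8z)y_n
  y_{n+1}/y_n = 1 + 2/3z + 1/3z(1+7/8z) = 1 + z + 7/24z²
  Hence R(z) = 1 + z + 7/24z².

Find x<0 with |R(x)|<1.
x=-0.71: |R|=0.4370
R=1: x+7/24x²=0 ⇒ x=−24/7=-3.4286; min R=1−1/(4·7/24)=0.1429>−1
Confirm numerically:
  x=-2.820: |R|=0.49945 <1
  x=-2.730: |R|=0.44376 <1
  x=-1.667: |R|=0.14351 <1
  x=-4.008: |R|=1.67735 >1
  x=-3.806: |R|=1.41898 >1
  x=-3.702: |R|=1.29523 >1
Interval (-3.4286, 0).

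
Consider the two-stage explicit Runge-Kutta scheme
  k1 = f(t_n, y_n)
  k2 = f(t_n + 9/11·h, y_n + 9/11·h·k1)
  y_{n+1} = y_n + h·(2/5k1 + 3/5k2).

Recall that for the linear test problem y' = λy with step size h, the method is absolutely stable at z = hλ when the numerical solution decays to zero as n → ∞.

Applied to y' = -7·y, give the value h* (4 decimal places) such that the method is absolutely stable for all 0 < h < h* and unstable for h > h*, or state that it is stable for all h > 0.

With y'=λy (z=hλ):
  k1=λy_n ⇒ h·k1=z·y_n;  k2=λ(1+9/11z)y_n ⇒ h·k2=z(1+9/11z)y_n
  y_{n+1}/y_n = 1 + 2/5z + 3/5z(1+9/11z) = 1 + z + 27/55z²
  ⇒ R(z) = 1 + z + 27/55z².

Boundary: |R(x)|=1, x<0.
x=-0.69: |R|=0.5437
R=1: x+27/55x²=0 ⇒ x=−55/27=-2.0370; min R=1−1/(4·27/55)=0.4907>−1
Confirm numerically:
  x=-2.004: |R|=0.96750 <1
  x=-1.917: |R|=0.88704 <1
  x=-1.806: |R|=0.79517 <1
  x=-1.126: |R|=0.49641 <1
  x=-2.595: |R|=1.71079 >1
  x=-2.544: |R|=1.63313 >1
  x=-2.332: |R|=1.33767 >1
Interval (-2.0370, 0).

(-2.0370,0); λ=-7 ⇒ h* = (55/27)/7 = 0.2910.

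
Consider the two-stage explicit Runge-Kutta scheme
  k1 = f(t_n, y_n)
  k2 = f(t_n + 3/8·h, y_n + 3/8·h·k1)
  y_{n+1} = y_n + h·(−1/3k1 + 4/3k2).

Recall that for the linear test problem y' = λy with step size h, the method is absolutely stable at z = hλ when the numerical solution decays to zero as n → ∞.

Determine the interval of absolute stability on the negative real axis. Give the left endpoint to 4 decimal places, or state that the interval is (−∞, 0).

Set f=λy, z=hλ:
  k1=λy_n ⇒ h·k1=z·y_n;  k2=λ(1+3/8z)y_n ⇒ h·k2=z(1+3/8z)y_n
  y_{n+1}/y_n = 1 − 1/3z + 4/3z(1+3/8z) = 1 + z + 1/2z²
  ⇒ R(z) = 1 + z + 1/2z².

Find x<0 with |R(x)|<1.
x=-1.56: |R|=0.6568
R=1: x+1/2x²=0 ⇒ x=−2=-2.0000; min R=1−1/(4·1/2)=0.5000>−1
Confirm numerically:
  x=-1.758: |R|=0.78728 <1
  x=-1.421: |R|=0.58862 <1
  x=-2.403: |R|=1.48420 >1
  x=-2.175: |R|=1.19031 >1
Stable set (-2.0000, 0).

(-2.0000, 0).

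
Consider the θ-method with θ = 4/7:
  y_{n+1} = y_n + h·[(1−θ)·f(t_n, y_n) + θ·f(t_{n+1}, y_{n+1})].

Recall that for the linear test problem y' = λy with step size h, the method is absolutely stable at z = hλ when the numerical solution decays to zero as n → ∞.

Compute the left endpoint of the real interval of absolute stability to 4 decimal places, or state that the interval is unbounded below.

Test eqn y'=λy, z=hλ:
  y_{n+1} = y_n + z·[3/7·y_n + 4/7·y_{n+1}] ⇒ (1 − 4/7z)y_{n+1} = (1 + 3/7z)y_n
  so R(z) = (1 + 3/7z)/(1 − 4/7z).

Need |R(x)|<1, x<0.
x=-1.2: |R|=0.2881
x=-2: |R|=0.0667
x=-10: |R|=0.4894
x=-100: |R|=0.7199
θ=4/7≥1/2 ⇒ |1+3/7x|<|1−4/7x| ∀x<0 ⇒ stable on all of ℝ⁻.

(−∞, 0) — no finite endpoint.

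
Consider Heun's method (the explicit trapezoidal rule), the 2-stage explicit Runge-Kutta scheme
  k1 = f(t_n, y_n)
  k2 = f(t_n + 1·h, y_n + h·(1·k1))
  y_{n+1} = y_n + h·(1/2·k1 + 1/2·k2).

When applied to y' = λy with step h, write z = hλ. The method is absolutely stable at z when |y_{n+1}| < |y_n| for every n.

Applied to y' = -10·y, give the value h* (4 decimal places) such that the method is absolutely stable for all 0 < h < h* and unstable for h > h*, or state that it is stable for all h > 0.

(-2.0000,0); λ=-10 ⇒ h* = 0.2000.

Test eqn y'=λy, z=hλ:
  order 2, 2-stage ⇒ R(z)=1+z+z^2/2
  (e.g. R(-0.94)=0.50180, |R|=0.50180)

Solve |R(x)|<1 on ℝ⁻.
x=-0.94: |R|=0.5018
|R(-2.22)|=1.2442 |R(-2.18)|=1.1962 |R(-1.34)|=0.5578
Bisect:
  x_lo=-2.7491 |R|=2.0297  x_hi=-0.0672 |R|=0.9350
  mid=-1.40816 |R|=0.58330 →hi
  mid=-2.07864 |R|=1.08173 →lo
  mid=-1.74340 |R|=0.77632 →hi
  mid=-1.91102 |R|=0.91498 →hi
  mid=-1.99483 |R|=0.99485 →hi
  mid=-2.03674 |R|=1.03741 →lo
  mid=-2.01578 |R|=1.01591 →lo
  mid=-2.00531 |R|=1.00532 →lo
  ...
  [-2.00007,-1.99991] ⇒ x*=-2.0000
So |R|<1 on (-2.0000, 0).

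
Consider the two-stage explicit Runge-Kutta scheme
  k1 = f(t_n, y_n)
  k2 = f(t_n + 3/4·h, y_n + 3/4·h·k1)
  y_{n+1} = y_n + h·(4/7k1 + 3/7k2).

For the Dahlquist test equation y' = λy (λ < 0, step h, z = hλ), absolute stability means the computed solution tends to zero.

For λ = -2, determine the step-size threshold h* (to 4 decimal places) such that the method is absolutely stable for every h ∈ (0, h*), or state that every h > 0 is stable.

(-3.1111,0); λ=-2 ⇒ h* = (28/9)/2 = 1.5556.

Set f=λy, z=hλ:
  k1=λy_n ⇒ h·k1=z·y_n;  k2=λ(1+3/4z)y_n ⇒ h·k2=z(1+3/4z)y_n
  y_{n+1}/y_n = 1 + 4/7z + 3/7z(1+3/4z) = 1 + z + 9/28z²
  Hence R(z) = 1 + z + 9/28z².

Boundary: |R(x)|=1, x<0.
x=-0.54: |R|=0.5537
R=1: x+9/28x²=0 ⇒ x=−28/9=-3.1111; min R=1−1/(4·9/28)=0.2222>−1
Confirm numerically:
  x=-2.938: |R|=0.83652 <1
  x=-1.964: |R|=0.27585 <1
  x=-1.720: |R|=0.23091 <1
  x=-3.561: |R|=1.51495 >1
  x=-3.354: |R|=1.26185 >1
So |R|<1 on (-3.1111, 0).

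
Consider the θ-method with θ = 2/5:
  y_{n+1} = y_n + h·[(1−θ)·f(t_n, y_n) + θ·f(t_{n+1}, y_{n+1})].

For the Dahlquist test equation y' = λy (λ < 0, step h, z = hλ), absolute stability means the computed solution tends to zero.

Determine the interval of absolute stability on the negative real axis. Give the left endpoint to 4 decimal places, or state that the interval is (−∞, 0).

z∈(-10.0000,0).

With y'=λy (z=hλ):
  y_{n+1} = y_n + z·[3/5·y_n + 2/5·y_{n+1}] ⇒ (1 − 2/5z)y_{n+1} = (1 + 3/5z)y_n
  Hence R(z) = (1 + 3/5z)/(1 − 2/5z).

Find x<0 with |R(x)|<1.
x=-1.48: |R|=0.0704
R=−1: 1+3/5x = −1+2/5x ⇒ -1/5x=2 ⇒ x=2/(-1/5)=-10.0000
Confirm numerically:
  x=-8.931: |R|=0.95324 <1
  x=-5.658: |R|=0.73388 <1
  x=-4.884: |R|=0.65358 <1
  x=-10.206: |R|=1.00811 >1
  x=-10.191: |R|=1.00753 >1
Stable set (-10.0000, 0).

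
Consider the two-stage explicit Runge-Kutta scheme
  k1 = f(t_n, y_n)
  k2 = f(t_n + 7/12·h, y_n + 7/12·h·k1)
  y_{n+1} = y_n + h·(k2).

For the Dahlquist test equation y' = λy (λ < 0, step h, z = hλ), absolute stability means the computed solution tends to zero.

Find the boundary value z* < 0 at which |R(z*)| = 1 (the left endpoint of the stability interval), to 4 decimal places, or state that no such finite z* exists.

left endpoint -1.7143.

Test eqn y'=λy, z=hλ:
  k1=λy_n ⇒ h·k1=z·y_n;  k2=λ(1+7/12z)y_n ⇒ h·k2=z(1+7/12z)y_n
  y_{n+1}/y_n = 1 + z(1+7/12z) = 1 + z + 7/12z²
  R(z) = 1 + z + 7/12z².

Find x<0 with |R(x)|<1.
x=-1.38: |R|=0.7309
R=1: x+7/12x²=0 ⇒ x=−12/7=-1.7143; min R=1−1/(4·7/12)=0.5714>−1
Confirm numerically:
  x=-1.274: |R|=0.67279 <1
  x=-1.074: |R|=0.59886 <1
  x=-0.900: |R|=0.57250 <1
  x=-0.886: |R|=0.57191 <1
  x=-1.938: |R|=1.25291 >1
  x=-1.883: |R|=1.18532 >1
Stable set (-1.7143, 0).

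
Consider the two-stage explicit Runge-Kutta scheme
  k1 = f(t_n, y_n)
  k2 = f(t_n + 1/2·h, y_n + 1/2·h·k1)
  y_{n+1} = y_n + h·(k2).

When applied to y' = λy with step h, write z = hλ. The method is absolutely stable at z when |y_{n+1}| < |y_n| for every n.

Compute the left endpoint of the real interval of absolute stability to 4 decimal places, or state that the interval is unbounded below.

z* = -2.0000.

On y'=λy, z=hλ:
  k1=λy_n ⇒ h·k1=z·y_n;  k2=λ(1+1/2z)y_n ⇒ h·k2=z(1+1/2z)y_n
  y_{n+1}/y_n = 1 + z(1+1/2z) = 1 + z + 1/2z²
  ⇒ R(z) = 1 + z + 1/2z².

Boundary: |R(x)|=1, x<0.
x=-1.48: |R|=0.6152
R=1: x+1/2x²=0 ⇒ x=−2=-2.0000; min R=1−1/(4·1/2)=0.5000>−1
Confirm numerically:
  x=-1.574: |R|=0.66474 <1
  x=-1.029: |R|=0.50042 <1
  x=-0.854: |R|=0.51066 <1
  x=-2.514: |R|=1.64610 >1
  x=-2.209: |R|=1.23084 >1
So |R|<1 on (-2.0000, 0).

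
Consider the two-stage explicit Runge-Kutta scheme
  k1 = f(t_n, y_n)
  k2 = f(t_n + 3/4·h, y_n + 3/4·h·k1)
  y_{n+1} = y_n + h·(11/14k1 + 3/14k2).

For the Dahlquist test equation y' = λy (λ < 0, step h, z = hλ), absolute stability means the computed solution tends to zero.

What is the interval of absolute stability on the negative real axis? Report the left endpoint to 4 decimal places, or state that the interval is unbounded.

z∈(-6.2222,0).

Set f=λy, z=hλ:
  k1=λy_n ⇒ h·k1=z·y_n;  k2=λ(1+3/4z)y_n ⇒ h·k2=z(1+3/4z)y_n
  y_{n+1}/y_n = 1 + 11/14z + 3/14z(1+3/4z) = 1 + z + 9/56z²
  R(z) = 1 + z + 9/56z².

Boundary: |R(x)|=1, x<0.
x=-0.89: |R|=0.2373
R=1: x+9/56x²=0 ⇒ x=−56/9=-6.2222; min R=1−1/(4·9/56)=-0.5556>−1
Confirm numerically:
  x=-4.893: |R|=0.04527 <1
  x=-4.300: |R|=0.32839 <1
  x=-3.692: |R|=0.50133 <1
  x=-2.556: |R|=0.50603 <1
  x=-6.663: |R|=1.47200 >1
  x=-6.450: |R|=1.23612 >1
  x=-6.244: |R|=1.02185 >1
So |R|<1 on (-6.2222, 0).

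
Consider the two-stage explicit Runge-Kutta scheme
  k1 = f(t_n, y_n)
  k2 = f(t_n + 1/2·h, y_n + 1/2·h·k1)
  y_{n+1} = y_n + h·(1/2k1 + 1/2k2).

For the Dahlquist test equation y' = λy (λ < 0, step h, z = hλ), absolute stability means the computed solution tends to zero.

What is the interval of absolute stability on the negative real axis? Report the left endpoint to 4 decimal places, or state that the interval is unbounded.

z∈(-4.0000,0).

Set f=λy, z=hλ:
  k1=λy_n ⇒ h·k1=z·y_n;  k2=λ(1+1/2z)y_n ⇒ h·k2=z(1+1/2z)y_n
  y_{n+1}/y_n = 1 + 1/2z + 1/2z(1+1/2z) = 1 + z + 1/4z²
  R(z) = 1 + z + 1/4z².

Find x<0 with |R(x)|<1.
x=-1.13: |R|=0.1892
R=1: x+1/4x²=0 ⇒ x=−4=-4.0000; min R=1−1/(4·1/4)=0.0000>−1
Confirm numerically:
  x=-2.906: |R|=0.20521 <1
  x=-2.666: |R|=0.11089 <1
  x=-2.243: |R|=0.01476 <1
  x=-4.560: |R|=1.63840 >1
  x=-4.183: |R|=1.19137 >1
  x=-4.077: |R|=1.07848 >1
So |R|<1 on (-4.0000, 0).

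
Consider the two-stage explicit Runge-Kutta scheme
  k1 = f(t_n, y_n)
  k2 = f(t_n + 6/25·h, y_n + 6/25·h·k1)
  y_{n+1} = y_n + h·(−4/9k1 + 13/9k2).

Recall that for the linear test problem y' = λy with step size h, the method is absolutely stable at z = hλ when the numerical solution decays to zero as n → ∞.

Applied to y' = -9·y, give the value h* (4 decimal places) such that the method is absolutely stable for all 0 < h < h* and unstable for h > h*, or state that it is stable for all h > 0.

(-2.8846,0); λ=-9 ⇒ h* = (75/26)/9 = 0.3205.

With y'=λy (z=hλ):
  k1=λy_n ⇒ h·k1=z·y_n;  k2=λ(1+6/25z)y_n ⇒ h·k2=z(1+6/25z)y_n
  y_{n+1}/y_n = 1 − 4/9z + 13/9z(1+6/25z) = 1 + z + 26/75z²
  Hence R(z) = 1 + z + 26/75z².

Boundary: |R(x)|=1, x<0.
x=-1.22: |R|=0.2960
R=1: x+26/75x²=0 ⇒ x=−75/26=-2.8846; min R=1−1/(4·26/75)=0.2788>−1
Confirm numerically:
  x=-2.736: |R|=0.85904 <1
  x=-2.616: |R|=0.75640 <1
  x=-2.358: |R|=0.56952 <1
  x=-2.161: |R|=0.45791 <1
  x=-3.409: |R|=1.61971 >1
  x=-3.183: |R|=1.32925 >1
  x=-2.976: |R|=1.09428 >1
Stable set (-2.8846, 0).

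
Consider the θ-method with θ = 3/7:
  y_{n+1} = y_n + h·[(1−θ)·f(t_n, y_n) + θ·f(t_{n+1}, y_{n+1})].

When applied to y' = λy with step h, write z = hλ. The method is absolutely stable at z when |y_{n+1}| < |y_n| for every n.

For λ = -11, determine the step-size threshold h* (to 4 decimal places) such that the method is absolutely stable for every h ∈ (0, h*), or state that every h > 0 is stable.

With y'=λy (z=hλ):
  y_{n+1} = y_n + z·[4/7·y_n + 3/7·y_{n+1}] ⇒ (1 − 3/7z)y_{n+1} = (1 + 4/7z)y_n
  Hence R(z) = (1 + 4/7z)/(1 − 3/7z).

Solve |R(x)|<1 on ℝ⁻.
x=-1.2: |R|=0.2075
R=−1: 1+4/7x = −1+3/7x ⇒ -1/7x=2 ⇒ x=2/(-1/7)=-14.0000
Confirm numerically:
  x=-13.038: |R|=0.97914 <1
  x=-12.650: |R|=0.96997 <1
  x=-11.272: |R|=0.93316 <1
  x=-7.669: |R|=0.78902 <1
  x=-14.574: |R|=1.01132 >1
  x=-14.557: |R|=1.01099 >1
  x=-14.443: |R|=1.00880 >1
So |R|<1 on (-14.0000, 0).

(-14.0000,0); λ=-11 ⇒ h* = (14)/11 = 1.2727.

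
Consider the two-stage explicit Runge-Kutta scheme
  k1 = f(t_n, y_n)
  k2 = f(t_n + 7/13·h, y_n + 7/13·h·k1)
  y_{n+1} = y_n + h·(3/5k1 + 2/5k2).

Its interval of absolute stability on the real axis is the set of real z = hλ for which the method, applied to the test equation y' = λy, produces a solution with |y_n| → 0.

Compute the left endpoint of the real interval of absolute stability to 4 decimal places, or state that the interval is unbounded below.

On y'=λy, z=hλ:
  k1=λy_n ⇒ h·k1=z·y_n;  k2=λ(1+7/13z)y_n ⇒ h·k2=z(1+7/13z)y_n
  y_{n+1}/y_n = 1 + 3/5z + 2/5z(1+7/13z) = 1 + z + 14/65z²
  Hence R(z) = 1 + z + 14/65z².

Need |R(x)|<1, x<0.
x=-1.3: |R|=0.0640
R=1: x+14/65x²=0 ⇒ x=−65/14=-4.6429; min R=1−1/(4·14/65)=-0.1607>−1
Confirm numerically:
  x=-3.792: |R|=0.30507 <1
  x=-3.162: |R|=0.00853 <1
  x=-2.635: |R|=0.13954 <1
  x=-2.225: |R|=0.15871 <1
  x=-5.240: |R|=1.67394 >1
  x=-4.960: |R|=1.33881 >1
  x=-4.873: |R|=1.24155 >1
Interval (-4.6429, 0).

z* = -4.6429.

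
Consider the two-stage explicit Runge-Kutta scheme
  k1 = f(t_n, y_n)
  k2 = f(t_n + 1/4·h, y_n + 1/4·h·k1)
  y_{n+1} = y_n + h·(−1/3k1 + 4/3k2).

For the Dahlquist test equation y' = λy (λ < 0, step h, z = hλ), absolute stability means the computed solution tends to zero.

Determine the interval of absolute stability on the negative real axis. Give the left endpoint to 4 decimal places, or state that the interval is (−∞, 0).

Set f=λy, z=hλ:
  k1=λy_n ⇒ h·k1=z·y_n;  k2=λ(1+1/4z)y_n ⇒ h·k2=z(1+1/4z)y_n
  y_{n+1}/y_n = 1 − 1/3z + 4/3z(1+1/4z) = 1 + z + 1/3z²
  Hence R(z) = 1 + z + 1/3z².

Solve |R(x)|<1 on ℝ⁻.
x=-1.51: |R|=0.2500
R=1: x+1/3x²=0 ⇒ x=−3=-3.0000; min R=1−1/(4·1/3)=0.2500>−1
Confirm numerically:
  x=-2.554: |R|=0.62031 <1
  x=-2.386: |R|=0.51167 <1
  x=-2.147: |R|=0.38954 <1
  x=-1.229: |R|=0.27448 <1
  x=-3.393: |R|=1.44448 >1
  x=-3.306: |R|=1.33721 >1
Stable set (-3.0000, 0).

(-3.0000, 0).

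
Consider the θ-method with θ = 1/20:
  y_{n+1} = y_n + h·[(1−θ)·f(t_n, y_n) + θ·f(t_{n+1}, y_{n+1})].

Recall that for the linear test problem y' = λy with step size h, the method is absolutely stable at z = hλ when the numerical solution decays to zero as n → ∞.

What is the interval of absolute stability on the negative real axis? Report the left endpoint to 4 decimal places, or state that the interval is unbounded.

z∈(-2.2222,0).

Test eqn y'=λy, z=hλ:
  y_{n+1} = y_n + z·[19/20·y_n + 1/20·y_{n+1}] ⇒ (1 − 1/20z)y_{n+1} = (1 + 19/20z)y_n
  ⇒ R(z) = (1 + 19/20z)/(1 − 1/20z).

Need |R(x)|<1, x<0.
x=-0.65: |R|=0.3705
R=−1: 1+19/20x = −1+1/20x ⇒ -9/10x=2 ⇒ x=2/(-9/10)=-2.2222
Confirm numerically:
  x=-1.961: |R|=0.78589 <1
  x=-1.911: |R|=0.74433 <1
  x=-1.756: |R|=0.61427 <1
  x=-2.638: |R|=1.33059 >1
  x=-2.331: |R|=1.08768 >1
  x=-2.298: |R|=1.06117 >1
Stable set (-2.2222, 0).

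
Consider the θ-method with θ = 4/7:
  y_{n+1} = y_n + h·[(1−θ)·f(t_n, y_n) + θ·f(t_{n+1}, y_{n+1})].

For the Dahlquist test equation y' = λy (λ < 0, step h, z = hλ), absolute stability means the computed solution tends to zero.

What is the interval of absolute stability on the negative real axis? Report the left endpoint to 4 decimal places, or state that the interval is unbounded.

Test eqn y'=λy, z=hλ:
  y_{n+1} = y_n + z·[3/7·y_n + 4/7·y_{n+1}] ⇒ (1 − 4/7z)y_{n+1} = (1 + 3/7z)y_n
  ⇒ R(z) = (1 + 3/7z)/(1 − 4/7z).

Need |R(x)|<1, x<0.
x=-1.35: |R|=0.2379
x=-2: |R|=0.0667
x=-10: |R|=0.4894
x=-100: |R|=0.7199
θ=4/7≥1/2 ⇒ |1+3/7x|<|1−4/7x| ∀x<0 ⇒ stable on all of ℝ⁻.

unbounded; (−∞, 0).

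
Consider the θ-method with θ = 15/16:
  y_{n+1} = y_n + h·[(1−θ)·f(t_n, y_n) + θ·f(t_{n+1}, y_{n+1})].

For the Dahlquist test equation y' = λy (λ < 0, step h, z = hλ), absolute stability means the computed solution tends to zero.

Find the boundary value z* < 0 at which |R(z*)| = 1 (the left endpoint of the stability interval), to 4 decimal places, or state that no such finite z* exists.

interval (−∞, 0).

With y'=λy (z=hλ):
  y_{n+1} = y_n + z·[1/16·y_n + 15/16·y_{n+1}] ⇒ (1 − 15/16z)y_{n+1} = (1 + 1/16z)y_n
  so R(z) = (1 + 1/16z)/(1 − 15/16z).

Boundary: |R(x)|=1, x<0.
x=-0.69: |R|=0.5810
x=-2: |R|=0.3043
x=-10: |R|=0.0361
x=-100: |R|=0.0554
θ=15/16≥1/2 ⇒ |1+1/16x|<|1−15/16x| ∀x<0 ⇒ unbounded interval.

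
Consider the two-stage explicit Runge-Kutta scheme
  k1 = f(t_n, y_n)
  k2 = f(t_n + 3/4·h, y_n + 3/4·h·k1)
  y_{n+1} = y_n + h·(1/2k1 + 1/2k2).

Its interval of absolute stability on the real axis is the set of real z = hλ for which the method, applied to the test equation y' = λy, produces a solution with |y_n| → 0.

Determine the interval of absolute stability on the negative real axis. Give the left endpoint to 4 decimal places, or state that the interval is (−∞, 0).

On y'=λy, z=hλ:
  k1=λy_n ⇒ h·k1=z·y_n;  k2=λ(1+3/4z)y_n ⇒ h·k2=z(1+3/4z)y_n
  y_{n+1}/y_n = 1 + 1/2z + 1/2z(1+3/4z) = 1 + z + 3/8z²
  R(z) = 1 + z + 3/8z².

Boundary: |R(x)|=1, x<0.
x=-1.27: |R|=0.3348
R=1: x+3/8x²=0 ⇒ x=−8/3=-2.6667; min R=1−1/(4·3/8)=0.3333>−1
Confirm numerically:
  x=-2.522: |R|=0.86318 <1
  x=-2.356: |R|=0.72553 <1
  x=-2.332: |R|=0.70733 <1
  x=-1.943: |R|=0.47272 <1
  x=-3.093: |R|=1.49449 >1
  x=-3.081: |R|=1.47871 >1
  x=-2.764: |R|=1.10089 >1
So |R|<1 on (-2.6667, 0).

(-2.6667, 0).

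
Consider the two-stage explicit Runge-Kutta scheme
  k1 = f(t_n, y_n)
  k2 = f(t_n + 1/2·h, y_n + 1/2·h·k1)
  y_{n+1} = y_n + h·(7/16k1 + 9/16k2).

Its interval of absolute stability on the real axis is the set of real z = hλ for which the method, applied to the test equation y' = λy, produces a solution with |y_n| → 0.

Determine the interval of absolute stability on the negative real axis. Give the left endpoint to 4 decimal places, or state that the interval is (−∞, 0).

Set f=λy, z=hλ:
  k1=λy_n ⇒ h·k1=z·y_n;  k2=λ(1+1/2z)y_n ⇒ h·k2=z(1+1/2z)y_n
  y_{n+1}/y_n = 1 + 7/16z + 9/16z(1+1/2z) = 1 + z + 9/32z²
  ⇒ R(z) = 1 + z + 9/32z².

Find x<0 with |R(x)|<1.
x=-1.14: |R|=0.2255
R=1: x+9/32x²=0 ⇒ x=−32/9=-3.5556; min R=1−1/(4·9/32)=0.1111>−1
Confirm numerically:
  x=-3.208: |R|=0.68642 <1
  x=-2.311: |R|=0.19108 <1
  x=-2.016: |R|=0.12707 <1
  x=-3.956: |R|=1.44554 >1
  x=-3.916: |R|=1.39698 >1
  x=-3.767: |R|=1.22402 >1
So |R|<1 on (-3.5556, 0).

(-3.5556, 0).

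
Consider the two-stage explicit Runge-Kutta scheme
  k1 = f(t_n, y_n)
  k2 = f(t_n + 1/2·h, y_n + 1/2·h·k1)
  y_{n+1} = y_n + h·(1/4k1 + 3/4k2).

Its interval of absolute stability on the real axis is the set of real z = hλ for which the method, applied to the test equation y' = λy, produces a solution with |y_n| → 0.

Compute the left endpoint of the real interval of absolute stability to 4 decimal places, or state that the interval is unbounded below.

With y'=λy (z=hλ):
  k1=λy_n ⇒ h·k1=z·y_n;  k2=λ(1+1/2z)y_n ⇒ h·k2=z(1+1/2z)y_n
  y_{n+1}/y_n = 1 + 1/4z + 3/4z(1+1/2z) = 1 + z + 3/8z²
  R(z) = 1 + z + 3/8z².

Find x<0 with |R(x)|<1.
x=-0.86: |R|=0.4173
R=1: x+3/8x²=0 ⇒ x=−8/3=-2.6667; min R=1−1/(4·3/8)=0.3333>−1
Confirm numerically:
  x=-2.612: |R|=0.94645 <1
  x=-2.476: |R|=0.82297 <1
  x=-1.374: |R|=0.33395 <1
  x=-1.261: |R|=0.33530 <1
  x=-3.243: |R|=1.70089 >1
  x=-2.955: |R|=1.31951 >1
So |R|<1 on (-2.6667, 0).

z* = -2.6667.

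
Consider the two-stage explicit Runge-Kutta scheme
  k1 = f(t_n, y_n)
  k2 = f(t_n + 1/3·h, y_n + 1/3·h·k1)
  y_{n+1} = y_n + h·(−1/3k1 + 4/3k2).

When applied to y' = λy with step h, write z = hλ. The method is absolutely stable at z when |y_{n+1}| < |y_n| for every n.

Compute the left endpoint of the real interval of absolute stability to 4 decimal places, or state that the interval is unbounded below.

z* = -2.2500.

Set f=λy, z=hλ:
  k1=λy_n ⇒ h·k1=z·y_n;  k2=λ(1+1/3z)y_n ⇒ h·k2=z(1+1/3z)y_n
  y_{n+1}/y_n = 1 − 1/3z + 4/3z(1+1/3z) = 1 + z + 4/9z²
  so R(z) = 1 + z + 4/9z².

Find x<0 with |R(x)|<1.
x=-0.65: |R|=0.5378
R=1: x+4/9x²=0 ⇒ x=−9/4=-2.2500; min R=1−1/(4·4/9)=0.4375>−1
Confirm numerically:
  x=-1.997: |R|=0.77545 <1
  x=-1.835: |R|=0.66154 <1
  x=-1.746: |R|=0.60890 <1
  x=-1.523: |R|=0.50790 <1
  x=-2.449: |R|=1.21660 >1
  x=-2.400: |R|=1.16000 >1
So |R|<1 on (-2.2500, 0).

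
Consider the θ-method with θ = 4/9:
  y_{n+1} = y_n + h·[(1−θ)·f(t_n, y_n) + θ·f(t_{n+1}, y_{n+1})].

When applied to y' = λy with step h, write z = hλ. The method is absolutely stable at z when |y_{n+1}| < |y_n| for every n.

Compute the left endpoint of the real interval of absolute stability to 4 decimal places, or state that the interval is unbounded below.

With y'=λy (z=hλ):
  y_{n+1} = y_n + z·[5/9·y_n + 4/9·y_{n+1}] ⇒ (1 − 4/9z)y_{n+1} = (1 + 5/9z)y_n
  ⇒ R(z) = (1 + 5/9z)/(1 − 4/9z).

Find x<0 with |R(x)|<1.
x=-0.98: |R|=0.3173
R=−1: 1+5/9x = −1+4/9x ⇒ -1/9x=2 ⇒ x=2/(-1/9)=-18.0000
Confirm numerically:
  x=-17.282: |R|=0.99081 <1
  x=-14.046: |R|=0.93934 <1
  x=-7.822: |R|=0.74737 <1
  x=-18.316: |R|=1.00384 >1
  x=-18.201: |R|=1.00246 >1
Stable set (-18.0000, 0).

left endpoint -18.0000.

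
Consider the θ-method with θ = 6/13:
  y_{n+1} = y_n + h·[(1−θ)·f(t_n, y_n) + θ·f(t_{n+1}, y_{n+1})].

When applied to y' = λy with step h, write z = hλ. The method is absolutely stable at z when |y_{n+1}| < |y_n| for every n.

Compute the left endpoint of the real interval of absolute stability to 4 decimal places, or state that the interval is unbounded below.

left endpoint -26.0000.

On y'=λy, z=hλ:
  y_{n+1} = y_n + z·[7/13·y_n + 6/13·y_{n+1}] ⇒ (1 − 6/13z)y_{n+1} = (1 + 7/13z)y_n
  R(z) = (1 + 7/13z)/(1 − 6/13z).

Need |R(x)|<1, x<0.
x=-1.19: |R|=0.2319
R=−1: 1+7/13x = −1+6/13x ⇒ -1/13x=2 ⇒ x=2/(-1/13)=-26.0000
Confirm numerically:
  x=-23.959: |R|=0.98698 <1
  x=-14.641: |R|=0.88736 <1
  x=-10.995: |R|=0.80999 <1
  x=-26.469: |R|=1.00273 >1
  x=-26.290: |R|=1.00170 >1
Interval (-26.0000, 0).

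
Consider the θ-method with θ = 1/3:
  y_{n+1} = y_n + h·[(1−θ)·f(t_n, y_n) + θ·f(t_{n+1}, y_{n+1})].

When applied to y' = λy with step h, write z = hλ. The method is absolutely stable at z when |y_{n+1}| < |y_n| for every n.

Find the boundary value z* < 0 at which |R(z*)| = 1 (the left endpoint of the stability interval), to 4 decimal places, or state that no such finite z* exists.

With y'=λy (z=hλ):
  y_{n+1} = y_n + z·[2/3·y_n + 1/3·y_{n+1}] ⇒ (1 − 1/3z)y_{n+1} = (1 + 2/3z)y_n
  so R(z) = (1 + 2/3z)/(1 − 1/3z).

Solve |R(x)|<1 on ℝ⁻.
x=-1.09: |R|=0.2005
R=−1: 1+2/3x = −1+1/3x ⇒ -1/3x=2 ⇒ x=2/(-1/3)=-6.0000
Confirm numerically:
  x=-5.301: |R|=0.91579 <1
  x=-4.700: |R|=0.83117 <1
  x=-4.398: |R|=0.78345 <1
  x=-3.903: |R|=0.69622 <1
  x=-6.502: |R|=1.05283 >1
  x=-6.028: |R|=1.00310 >1
Interval (-6.0000, 0).

z* = -6.0000.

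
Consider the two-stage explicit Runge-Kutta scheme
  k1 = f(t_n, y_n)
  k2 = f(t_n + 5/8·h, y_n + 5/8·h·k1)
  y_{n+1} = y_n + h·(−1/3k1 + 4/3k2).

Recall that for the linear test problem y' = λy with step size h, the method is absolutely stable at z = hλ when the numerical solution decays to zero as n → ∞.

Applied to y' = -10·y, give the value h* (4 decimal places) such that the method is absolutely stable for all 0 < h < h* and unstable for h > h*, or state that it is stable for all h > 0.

Set f=λy, z=hλ:
  k1=λy_n ⇒ h·k1=z·y_n;  k2=λ(1+5/8z)y_n ⇒ h·k2=z(1+5/8z)y_n
  y_{n+1}/y_n = 1 − 1/3z + 4/3z(1+5/8z) = 1 + z + 5/6z²
  R(z) = 1 + z + 5/6z².

Boundary: |R(x)|=1, x<0.
x=-0.89: |R|=0.7701
R=1: x+5/6x²=0 ⇒ x=−6/5=-1.2000; min R=1−1/(4·5/6)=0.7000>−1
Confirm numerically:
  x=-0.561: |R|=0.70127 <1
  x=-0.553: |R|=0.70184 <1
  x=-0.520: |R|=0.70533 <1
  x=-0.512: |R|=0.70645 <1
  x=-1.669: |R|=1.65230 >1
  x=-1.429: |R|=1.27270 >1
Stable set (-1.2000, 0).

(-1.2000,0); λ=-10 ⇒ h* = (6/5)/10 = 0.1200.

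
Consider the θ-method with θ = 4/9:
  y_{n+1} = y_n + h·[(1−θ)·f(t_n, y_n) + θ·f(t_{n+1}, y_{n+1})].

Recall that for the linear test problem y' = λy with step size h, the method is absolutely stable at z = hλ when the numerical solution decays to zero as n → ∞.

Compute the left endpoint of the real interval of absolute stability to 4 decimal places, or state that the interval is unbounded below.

z* = -18.0000.

With y'=λy (z=hλ):
  y_{n+1} = y_n + z·[5/9·y_n + 4/9·y_{n+1}] ⇒ (1 − 4/9z)y_{n+1} = (1 + 5/9z)y_n
  R(z) = (1 + 5/9z)/(1 − 4/9z).

Need |R(x)|<1, x<0.
x=-1.32: |R|=0.1681
R=−1: 1+5/9x = −1+4/9x ⇒ -1/9x=2 ⇒ x=2/(-1/9)=-18.0000
Confirm numerically:
  x=-16.477: |R|=0.97967 <1
  x=-15.760: |R|=0.96891 <1
  x=-9.850: |R|=0.83161 <1
  x=-18.565: |R|=1.00679 >1
  x=-18.409: |R|=1.00495 >1
Stable set (-18.0000, 0).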